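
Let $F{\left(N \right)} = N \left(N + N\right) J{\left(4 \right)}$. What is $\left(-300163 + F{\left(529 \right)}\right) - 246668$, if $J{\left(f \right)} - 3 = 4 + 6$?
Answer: $6729035$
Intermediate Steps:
$J{\left(f \right)} = 13$ ($J{\left(f \right)} = 3 + \left(4 + 6\right) = 3 + 10 = 13$)
$F{\left(N \right)} = 26 N^{2}$ ($F{\left(N \right)} = N \left(N + N\right) 13 = N 2 N 13 = 2 N^{2} \cdot 13 = 26 N^{2}$)
$\left(-300163 + F{\left(529 \right)}\right) - 246668 = \left(-300163 + 26 \cdot 529^{2}\right) - 246668 = \left(-300163 + 26 \cdot 279841\right) - 246668 = \left(-300163 + 7275866\right) - 246668 = 6975703 - 246668 = 6729035$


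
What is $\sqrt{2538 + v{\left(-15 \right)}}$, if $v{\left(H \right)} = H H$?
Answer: $3 \sqrt{307} \approx 52.564$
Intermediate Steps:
$v{\left(H \right)} = H^{2}$
$\sqrt{2538 + v{\left(-15 \right)}} = \sqrt{2538 + \left(-15\right)^{2}} = \sqrt{2538 + 225} = \sqrt{2763} = 3 \sqrt{307}$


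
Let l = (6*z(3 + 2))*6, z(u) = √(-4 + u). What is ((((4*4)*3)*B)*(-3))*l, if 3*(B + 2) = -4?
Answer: 17280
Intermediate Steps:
B = -10/3 (B = -2 + (⅓)*(-4) = -2 - 4/3 = -10/3 ≈ -3.3333)
l = 36 (l = (6*√(-4 + (3 + 2)))*6 = (6*√(-4 + 5))*6 = (6*√1)*6 = (6*1)*6 = 6*6 = 36)
((((4*4)*3)*B)*(-3))*l = ((((4*4)*3)*(-10/3))*(-3))*36 = (((16*3)*(-10/3))*(-3))*36 = ((48*(-10/3))*(-3))*36 = -160*(-3)*36 = 480*36 = 17280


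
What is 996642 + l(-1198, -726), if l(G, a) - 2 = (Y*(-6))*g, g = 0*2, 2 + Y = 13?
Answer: 996644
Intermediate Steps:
Y = 11 (Y = -2 + 13 = 11)
g = 0
l(G, a) = 2 (l(G, a) = 2 + (11*(-6))*0 = 2 - 66*0 = 2 + 0 = 2)
996642 + l(-1198, -726) = 996642 + 2 = 996644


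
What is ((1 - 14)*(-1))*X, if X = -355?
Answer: -4615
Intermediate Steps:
((1 - 14)*(-1))*X = ((1 - 14)*(-1))*(-355) = -13*(-1)*(-355) = 13*(-355) = -4615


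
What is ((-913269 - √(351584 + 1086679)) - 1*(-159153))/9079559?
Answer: -754116/9079559 - 3*√159807/9079559 ≈ -0.083189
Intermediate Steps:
((-913269 - √(351584 + 1086679)) - 1*(-159153))/9079559 = ((-913269 - √1438263) + 159153)*(1/9079559) = ((-913269 - 3*√159807) + 159153)*(1/9079559) = (-754116 - 3*√159807)*(1/9079559) = -754116/9079559 - 3*√159807/9079559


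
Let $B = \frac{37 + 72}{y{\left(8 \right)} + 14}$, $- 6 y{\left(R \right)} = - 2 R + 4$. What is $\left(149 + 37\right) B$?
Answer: $\frac{10137}{8} \approx 1267.1$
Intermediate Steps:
$y{\left(R \right)} = - \frac{2}{3} + \frac{R}{3}$ ($y{\left(R \right)} = - \frac{- 2 R + 4}{6} = - \frac{4 - 2 R}{6} = - \frac{2}{3} + \frac{R}{3}$)
$B = \frac{109}{16}$ ($B = \frac{37 + 72}{\left(- \frac{2}{3} + \frac{1}{3} \cdot 8\right) + 14} = \frac{109}{\left(- \frac{2}{3} + \frac{8}{3}\right) + 14} = \frac{109}{2 + 14} = \frac{109}{16} \approx 6.8125$)
$\left(149 + 37\right) B = \left(149 + 37\right) \frac{109}{16} = 186 \cdot \frac{109}{16} = \frac{10137}{8}$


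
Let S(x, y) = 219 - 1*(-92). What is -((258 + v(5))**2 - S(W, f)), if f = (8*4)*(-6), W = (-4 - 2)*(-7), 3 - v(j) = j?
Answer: -65225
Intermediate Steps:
v(j) = 3 - j
W = 42 (W = -6*(-7) = 42)
f = -192 (f = 32*(-6) = -192)
S(x, y) = 311 (S(x, y) = 219 + 92 = 311)
-((258 + v(5))**2 - S(W, f)) = -((258 + (3 - 1*5))**2 - 1*311) = -((258 + (3 - 5))**2 - 311) = -((258 - 2)**2 - 311) = -(256**2 - 311) = -(65536 - 311) = -1*65225 = -65225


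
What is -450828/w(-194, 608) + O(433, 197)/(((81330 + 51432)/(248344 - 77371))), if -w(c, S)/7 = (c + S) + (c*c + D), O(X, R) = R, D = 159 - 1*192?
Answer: 8768890275/34334782 ≈ 255.39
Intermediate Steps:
D = -33 (D = 159 - 192 = -33)
w(c, S) = 231 - 7*S - 7*c - 7*c**2 (w(c, S) = -7*((c + S) + (c*c - 33)) = -7*((S + c) + (c**2 - 33)) = -7*((S + c) + (-33 + c**2)) = -7*(-33 + S + c + c**2) = 231 - 7*S - 7*c - 7*c**2)
-450828/w(-194, 608) + O(433, 197)/(((81330 + 51432)/(248344 - 77371))) = -450828/(231 - 7*608 - 7*(-194) - 7*(-194)**2) + 197/(((81330 + 51432)/(248344 - 77371))) = -450828/(231 - 4256 + 1358 - 7*37636) + 197/((132762/170973)) = -450828/(231 - 4256 + 1358 - 263452) + 197/((132762*(1/170973))) = -450828/(-266119) + 197/(44254/56991) = -450828*(-1/266119) + 197*(56991/44254) = 64404/38017 + 11227227/44254 = 8768890275/34334782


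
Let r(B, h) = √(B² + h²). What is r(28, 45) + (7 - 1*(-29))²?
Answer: 1349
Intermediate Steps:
r(28, 45) + (7 - 1*(-29))² = √(28² + 45²) + (7 - 1*(-29))² = √(784 + 2025) + (7 + 29)² = √2809 + 36² = 53 + 1296 = 1349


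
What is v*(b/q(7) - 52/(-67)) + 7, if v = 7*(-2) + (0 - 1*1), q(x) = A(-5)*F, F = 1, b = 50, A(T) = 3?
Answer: -17061/67 ≈ -254.64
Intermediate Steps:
q(x) = 3 (q(x) = 3*1 = 3)
v = -15 (v = -14 + (0 - 1) = -14 - 1 = -15)
v*(b/q(7) - 52/(-67)) + 7 = -15*(50/3 - 52/(-67)) + 7 = -15*(50*(1/3) - 52*(-1/67)) + 7 = -15*(50/3 + 52/67) + 7 = -15*3506/201 + 7 = -17530/67 + 7 = -17061/67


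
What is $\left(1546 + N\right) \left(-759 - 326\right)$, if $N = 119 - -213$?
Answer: $-2037630$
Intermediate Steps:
$N = 332$ ($N = 119 + 213 = 332$)
$\left(1546 + N\right) \left(-759 - 326\right) = \left(1546 + 332\right) \left(-759 - 326\right) = 1878 \left(-759 - 326\right) = 1878 \left(-1085\right) = -2037630$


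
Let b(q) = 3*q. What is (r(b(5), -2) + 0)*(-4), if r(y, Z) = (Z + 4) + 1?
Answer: -12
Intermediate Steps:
r(y, Z) = 5 + Z (r(y, Z) = (4 + Z) + 1 = 5 + Z)
(r(b(5), -2) + 0)*(-4) = ((5 - 2) + 0)*(-4) = (3 + 0)*(-4) = 3*(-4) = -12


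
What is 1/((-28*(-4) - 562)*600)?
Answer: -1/270000 ≈ -3.7037e-6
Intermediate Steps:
1/((-28*(-4) - 562)*600) = 1/((112 - 562)*600) = 1/(-450*600) = 1/(-270000) = -1/270000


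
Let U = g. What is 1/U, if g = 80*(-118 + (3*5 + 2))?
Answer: -1/8080 ≈ -0.00012376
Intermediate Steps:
g = -8080 (g = 80*(-118 + (15 + 2)) = 80*(-118 + 17) = 80*(-101) = -8080)
U = -8080
1/U = 1/(-8080) = -1/8080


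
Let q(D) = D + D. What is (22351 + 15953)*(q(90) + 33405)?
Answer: 1286439840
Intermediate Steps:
q(D) = 2*D
(22351 + 15953)*(q(90) + 33405) = (22351 + 15953)*(2*90 + 33405) = 38304*(180 + 33405) = 38304*33585 = 1286439840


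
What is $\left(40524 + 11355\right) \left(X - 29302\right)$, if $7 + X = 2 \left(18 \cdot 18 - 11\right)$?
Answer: $-1488045357$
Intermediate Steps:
$X = 619$ ($X = -7 + 2 \left(18 \cdot 18 - 11\right) = -7 + 2 \left(324 - 11\right) = -7 + 2 \cdot 313 = -7 + 626 = 619$)
$\left(40524 + 11355\right) \left(X - 29302\right) = \left(40524 + 11355\right) \left(619 - 29302\right) = 51879 \left(619 - 29302\right) = 51879 \left(-28683\right) = -1488045357$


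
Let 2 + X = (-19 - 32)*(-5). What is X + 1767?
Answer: 2020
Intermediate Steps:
X = 253 (X = -2 + (-19 - 32)*(-5) = -2 - 51*(-5) = -2 + 255 = 253)
X + 1767 = 253 + 1767 = 2020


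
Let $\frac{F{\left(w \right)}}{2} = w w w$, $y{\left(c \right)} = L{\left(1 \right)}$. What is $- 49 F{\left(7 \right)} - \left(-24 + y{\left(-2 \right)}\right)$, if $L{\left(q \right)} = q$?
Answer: $-33591$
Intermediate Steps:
$y{\left(c \right)} = 1$
$F{\left(w \right)} = 2 w^{3}$ ($F{\left(w \right)} = 2 w w w = 2 w^{2} w = 2 w^{3}$)
$- 49 F{\left(7 \right)} - \left(-24 + y{\left(-2 \right)}\right) = - 49 \cdot 2 \cdot 7^{3} + \left(24 - 1\right) = - 49 \cdot 2 \cdot 343 + \left(24 - 1\right) = \left(-49\right) 686 + 23 = -33614 + 23 = -33591$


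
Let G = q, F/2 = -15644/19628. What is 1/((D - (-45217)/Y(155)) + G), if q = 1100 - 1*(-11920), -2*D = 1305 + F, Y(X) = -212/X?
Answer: -1040284/21524830443 ≈ -4.8329e-5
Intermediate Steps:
F = -7822/4907 (F = 2*(-15644/19628) = 2*(-15644*1/19628) = 2*(-3911/4907) = -7822/4907 ≈ -1.5940)
D = -6395813/9814 (D = -(1305 - 7822/4907)/2 = -½*6395813/4907 = -6395813/9814 ≈ -651.70)
q = 13020 (q = 1100 + 11920 = 13020)
G = 13020
1/((D - (-45217)/Y(155)) + G) = 1/((-6395813/9814 - (-45217)/((-212/155))) + 13020) = 1/((-6395813/9814 - (-45217)/((-212*1/155))) + 13020) = 1/((-6395813/9814 - (-45217)/(-212/155)) + 13020) = 1/((-6395813/9814 - (-45217)*(-155)/212) + 13020) = 1/((-6395813/9814 - 1*7008635/212) + 13020) = 1/((-6395813/9814 - 7008635/212) + 13020) = 1/(-35069328123/1040284 + 13020) = 1/(-21524830443/1040284) = -1040284/21524830443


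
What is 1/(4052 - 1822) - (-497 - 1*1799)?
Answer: 5120081/2230 ≈ 2296.0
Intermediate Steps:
1/(4052 - 1822) - (-497 - 1*1799) = 1/2230 - (-497 - 1799) = 1/2230 - 1*(-2296) = 1/2230 + 2296 = 5120081/2230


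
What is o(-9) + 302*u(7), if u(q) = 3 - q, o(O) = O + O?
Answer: -1226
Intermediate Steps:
o(O) = 2*O
o(-9) + 302*u(7) = 2*(-9) + 302*(3 - 1*7) = -18 + 302*(3 - 7) = -18 + 302*(-4) = -18 - 1208 = -1226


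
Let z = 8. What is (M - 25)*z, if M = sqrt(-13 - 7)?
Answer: -200 + 16*I*sqrt(5) ≈ -200.0 + 35.777*I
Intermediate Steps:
M = 2*I*sqrt(5) (M = sqrt(-20) = 2*I*sqrt(5) ≈ 4.4721*I)
(M - 25)*z = (2*I*sqrt(5) - 25)*8 = (-25 + 2*I*sqrt(5))*8 = -200 + 16*I*sqrt(5)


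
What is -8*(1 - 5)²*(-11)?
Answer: 1408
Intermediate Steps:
-8*(1 - 5)²*(-11) = -8*(-4)²*(-11) = -8*16*(-11) = -128*(-11) = -1*(-1408) = 1408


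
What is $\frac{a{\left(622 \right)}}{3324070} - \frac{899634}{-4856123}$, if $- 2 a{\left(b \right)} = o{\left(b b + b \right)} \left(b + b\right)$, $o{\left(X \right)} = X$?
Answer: $- \frac{583737361367828}{8071046390305} \approx -72.325$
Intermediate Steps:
$a{\left(b \right)} = - b \left(b + b^{2}\right)$ ($a{\left(b \right)} = - \frac{\left(b b + b\right) \left(b + b\right)}{2} = - \frac{\left(b^{2} + b\right) 2 b}{2} = - \frac{\left(b + b^{2}\right) 2 b}{2} = - \frac{2 b \left(b + b^{2}\right)}{2} = - b \left(b + b^{2}\right)$)
$\frac{a{\left(622 \right)}}{3324070} - \frac{899634}{-4856123} = \frac{622^{2} \left(-1 - 622\right)}{3324070} - \frac{899634}{-4856123} = 386884 \left(-1 - 622\right) \frac{1}{3324070} - - \frac{899634}{4856123} = 386884 \left(-623\right) \frac{1}{3324070} + \frac{899634}{4856123} = \left(-241028732\right) \frac{1}{3324070} + \frac{899634}{4856123} = - \frac{120514366}{1662035} + \frac{899634}{4856123} = - \frac{583737361367828}{8071046390305}$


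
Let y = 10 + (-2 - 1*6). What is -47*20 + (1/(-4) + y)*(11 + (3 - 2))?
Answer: -919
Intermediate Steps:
y = 2 (y = 10 + (-2 - 6) = 10 - 8 = 2)
-47*20 + (1/(-4) + y)*(11 + (3 - 2)) = -47*20 + (1/(-4) + 2)*(11 + (3 - 2)) = -940 + (-¼ + 2)*(11 + 1) = -940 + (7/4)*12 = -940 + 21 = -919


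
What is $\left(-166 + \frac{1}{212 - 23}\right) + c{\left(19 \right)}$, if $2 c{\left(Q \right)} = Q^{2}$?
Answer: $\frac{5483}{378} \approx 14.505$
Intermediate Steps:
$c{\left(Q \right)} = \frac{Q^{2}}{2}$
$\left(-166 + \frac{1}{212 - 23}\right) + c{\left(19 \right)} = \left(-166 + \frac{1}{212 - 23}\right) + \frac{19^{2}}{2} = \left(-166 + \frac{1}{189}\right) + \frac{1}{2} \cdot 361 = \left(-166 + \frac{1}{189}\right) + \frac{361}{2} = - \frac{31373}{189} + \frac{361}{2} = \frac{5483}{378}$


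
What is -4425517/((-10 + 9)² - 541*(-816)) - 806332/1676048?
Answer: -1943334955635/184975780484 ≈ -10.506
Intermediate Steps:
-4425517/((-10 + 9)² - 541*(-816)) - 806332/1676048 = -4425517/((-1)² + 441456) - 806332*1/1676048 = -4425517/(1 + 441456) - 201583/419012 = -4425517/441457 - 201583/419012 = -1943334955635/184975780484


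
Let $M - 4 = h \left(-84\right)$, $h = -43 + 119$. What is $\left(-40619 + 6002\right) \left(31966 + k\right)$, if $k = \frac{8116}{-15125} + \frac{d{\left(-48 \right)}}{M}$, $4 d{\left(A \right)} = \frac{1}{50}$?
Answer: $- \frac{1411955817941127}{1276000} \approx -1.1065 \cdot 10^{9}$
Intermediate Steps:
$h = 76$
$M = -6380$ ($M = 4 + 76 \left(-84\right) = 4 - 6384 = -6380$)
$d{\left(A \right)} = \frac{1}{200}$ ($d{\left(A \right)} = \frac{1}{4 \cdot 50} = \frac{1}{4} \cdot \frac{1}{50} = \frac{1}{200}$)
$k = - \frac{7531659}{14036000}$ ($k = \frac{8116}{-15125} + \frac{1}{200 \left(-6380\right)} = 8116 \left(- \frac{1}{15125}\right) + \frac{1}{200} \left(- \frac{1}{6380}\right) = - \frac{8116}{15125} - \frac{1}{1276000} = - \frac{7531659}{14036000} \approx -0.5366$)
$\left(-40619 + 6002\right) \left(31966 + k\right) = \left(-40619 + 6002\right) \left(31966 - \frac{7531659}{14036000}\right) = \left(-34617\right) \frac{448667244341}{14036000} = - \frac{1411955817941127}{1276000}$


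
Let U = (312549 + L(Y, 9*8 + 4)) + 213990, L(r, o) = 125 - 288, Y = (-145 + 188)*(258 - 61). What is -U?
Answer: -526376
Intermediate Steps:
Y = 8471 (Y = 43*197 = 8471)
L(r, o) = -163
U = 526376 (U = (312549 - 163) + 213990 = 312386 + 213990 = 526376)
-U = -1*526376 = -526376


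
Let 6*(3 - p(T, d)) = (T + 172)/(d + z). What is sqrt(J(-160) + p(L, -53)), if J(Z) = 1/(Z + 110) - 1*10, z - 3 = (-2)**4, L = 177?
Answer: I*sqrt(1380927)/510 ≈ 2.3042*I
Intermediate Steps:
z = 19 (z = 3 + (-2)**4 = 3 + 16 = 19)
p(T, d) = 3 - (172 + T)/(6*(19 + d)) (p(T, d) = 3 - (T + 172)/(6*(d + 19)) = 3 - (172 + T)/(6*(19 + d)))
J(Z) = -10 + 1/(110 + Z) (J(Z) = 1/(110 + Z) - 10 = -10 + 1/(110 + Z))
sqrt(J(-160) + p(L, -53)) = sqrt((-1099 - 10*(-160))/(110 - 160) + (170 - 1*177 + 18*(-53))/(6*(19 - 53))) = sqrt((-1099 + 1600)/(-50) + (1/6)*(170 - 177 - 954)/(-34)) = sqrt(-1/50*501 + (1/6)*(-1/34)*(-961)) = sqrt(-501/50 + 961/204) = sqrt(-27077/5100) = I*sqrt(1380927)/510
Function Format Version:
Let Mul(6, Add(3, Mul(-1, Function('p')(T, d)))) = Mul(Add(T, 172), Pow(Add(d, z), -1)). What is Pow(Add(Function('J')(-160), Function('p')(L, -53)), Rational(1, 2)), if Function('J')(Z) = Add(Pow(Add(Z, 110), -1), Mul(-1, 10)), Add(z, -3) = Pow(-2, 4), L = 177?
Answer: Mul(Rational(1, 510), I, Pow(1380927, Rational(1, 2))) ≈ Mul(2.3042, I)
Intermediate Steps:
z = 19 (z = Add(3, Pow(-2, 4)) = Add(3, 16) = 19)
Function('p')(T, d) = Add(3, Mul(Rational(-1, 6), Pow(Add(19, d), -1), Add(172, T))) (Function('p')(T, d) = Add(3, Mul(Rational(-1, 6), Mul(Add(T, 172), Pow(Add(d, 19), -1)))) = Add(3, Mul(Rational(-1, 6), Mul(Add(172, T), Pow(Add(19, d), -1)))) = Add(3, Mul(Rational(-1, 6), Mul(Pow(Add(19, d), -1), Add(172, T)))) = Add(3, Mul(Rational(-1, 6), Pow(Add(19, d), -1), Add(172, T))))
Function('J')(Z) = Add(-10, Pow(Add(110, Z), -1)) (Function('J')(Z) = Add(Pow(Add(110, Z), -1), -10) = Add(-10, Pow(Add(110, Z), -1)))
Pow(Add(Function('J')(-160), Function('p')(L, -53)), Rational(1, 2)) = Pow(Add(Mul(Pow(Add(110, -160), -1), Add(-1099, Mul(-10, -160))), Mul(Rational(1, 6), Pow(Add(19, -53), -1), Add(170, Mul(-1, 177), Mul(18, -53)))), Rational(1, 2)) = Pow(Add(Mul(Pow(-50, -1), Add(-1099, 1600)), Mul(Rational(1, 6), Pow(-34, -1), Add(170, -177, -954))), Rational(1, 2)) = Pow(Add(Mul(Rational(-1, 50), 501), Mul(Rational(1, 6), Rational(-1, 34), -961)), Rational(1, 2)) = Pow(Add(Rational(-501, 50), Rational(961, 204)), Rational(1, 2)) = Pow(Rational(-27077, 5100), Rational(1, 2)) = Mul(Rational(1, 510), I, Pow(1380927, Rational(1, 2)))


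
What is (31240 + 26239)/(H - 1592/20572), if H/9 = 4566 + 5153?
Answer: 295614497/449862955 ≈ 0.65712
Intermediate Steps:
H = 87471 (H = 9*(4566 + 5153) = 9*9719 = 87471)
(31240 + 26239)/(H - 1592/20572) = (31240 + 26239)/(87471 - 1592/20572) = 57479/(87471 - 1592*1/20572) = 57479/(87471 - 398/5143) = 57479/(449862955/5143) = 57479*(5143/449862955) = 295614497/449862955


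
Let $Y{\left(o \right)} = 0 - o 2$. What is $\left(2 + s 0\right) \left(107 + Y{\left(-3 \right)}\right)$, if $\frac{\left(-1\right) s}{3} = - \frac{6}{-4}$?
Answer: $226$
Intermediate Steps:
$s = - \frac{9}{2}$ ($s = - 3 \left(- \frac{6}{-4}\right) = - 3 \left(\left(-6\right) \left(- \frac{1}{4}\right)\right) = \left(-3\right) \frac{3}{2} = - \frac{9}{2} \approx -4.5$)
$Y{\left(o \right)} = - 2 o$ ($Y{\left(o \right)} = 0 - 2 o = - 2 o$)
$\left(2 + s 0\right) \left(107 + Y{\left(-3 \right)}\right) = \left(2 - 0\right) \left(107 - -6\right) = \left(2 + 0\right) \left(107 + 6\right) = 2 \cdot 113 = 226$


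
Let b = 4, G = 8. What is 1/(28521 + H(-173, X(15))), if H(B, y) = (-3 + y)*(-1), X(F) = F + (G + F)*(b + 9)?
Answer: 1/28210 ≈ 3.5448e-5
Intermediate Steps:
X(F) = 104 + 14*F (X(F) = F + (8 + F)*(4 + 9) = F + (8 + F)*13 = F + (104 + 13*F) = 104 + 14*F)
H(B, y) = 3 - y
1/(28521 + H(-173, X(15))) = 1/(28521 + (3 - (104 + 14*15))) = 1/(28521 + (3 - (104 + 210))) = 1/(28521 + (3 - 1*314)) = 1/(28521 + (3 - 314)) = 1/(28521 - 311) = 1/28210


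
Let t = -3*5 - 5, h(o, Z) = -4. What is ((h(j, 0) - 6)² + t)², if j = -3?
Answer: 6400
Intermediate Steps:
t = -20 (t = -15 - 5 = -20)
((h(j, 0) - 6)² + t)² = ((-4 - 6)² - 20)² = ((-10)² - 20)² = (100 - 20)² = 80² = 6400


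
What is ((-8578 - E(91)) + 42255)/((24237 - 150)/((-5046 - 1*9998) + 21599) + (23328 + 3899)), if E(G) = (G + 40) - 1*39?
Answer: 24461075/19833008 ≈ 1.2334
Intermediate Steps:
E(G) = 1 + G (E(G) = (40 + G) - 39 = 1 + G)
((-8578 - E(91)) + 42255)/((24237 - 150)/((-5046 - 1*9998) + 21599) + (23328 + 3899)) = ((-8578 - (1 + 91)) + 42255)/((24237 - 150)/((-5046 - 1*9998) + 21599) + (23328 + 3899)) = ((-8578 - 1*92) + 42255)/(24087/((-5046 - 9998) + 21599) + 27227) = ((-8578 - 92) + 42255)/(24087/(-15044 + 21599) + 27227) = (-8670 + 42255)/(24087/6555 + 27227) = 33585/(24087*(1/6555) + 27227) = 33585/(8029/2185 + 27227) = 33585/(59499024/2185) = 33585*(2185/59499024) = 24461075/19833008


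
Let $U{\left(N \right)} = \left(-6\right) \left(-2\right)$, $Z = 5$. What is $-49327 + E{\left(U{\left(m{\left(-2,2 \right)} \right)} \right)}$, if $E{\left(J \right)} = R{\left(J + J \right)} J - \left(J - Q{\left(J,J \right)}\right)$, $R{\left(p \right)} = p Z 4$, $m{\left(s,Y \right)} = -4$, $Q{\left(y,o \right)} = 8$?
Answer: $-43571$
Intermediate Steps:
$R{\left(p \right)} = 20 p$ ($R{\left(p \right)} = p 5 \cdot 4 = 5 p 4 = 20 p$)
$U{\left(N \right)} = 12$
$E{\left(J \right)} = 8 - J + 40 J^{2}$ ($E{\left(J \right)} = 20 \left(J + J\right) J - \left(-8 + J\right) = 20 \cdot 2 J J - \left(-8 + J\right) = 40 J J - \left(-8 + J\right) = 40 J^{2} - \left(-8 + J\right) = 8 - J + 40 J^{2}$)
$-49327 + E{\left(U{\left(m{\left(-2,2 \right)} \right)} \right)} = -49327 + \left(8 - 12 + 40 \cdot 12^{2}\right) = -49327 + \left(8 - 12 + 40 \cdot 144\right) = -49327 + \left(8 - 12 + 5760\right) = -49327 + 5756 = -43571$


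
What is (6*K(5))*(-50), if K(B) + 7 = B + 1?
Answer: 300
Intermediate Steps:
K(B) = -6 + B (K(B) = -7 + (B + 1) = -7 + (1 + B) = -6 + B)
(6*K(5))*(-50) = (6*(-6 + 5))*(-50) = (6*(-1))*(-50) = -6*(-50) = 300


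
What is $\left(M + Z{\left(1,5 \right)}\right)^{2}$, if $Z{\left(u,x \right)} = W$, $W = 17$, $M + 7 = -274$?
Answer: $69696$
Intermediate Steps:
$M = -281$ ($M = -7 - 274 = -281$)
$Z{\left(u,x \right)} = 17$
$\left(M + Z{\left(1,5 \right)}\right)^{2} = \left(-281 + 17\right)^{2} = \left(-264\right)^{2} = 69696$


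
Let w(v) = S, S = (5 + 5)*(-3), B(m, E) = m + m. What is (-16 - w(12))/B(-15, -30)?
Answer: -7/15 ≈ -0.46667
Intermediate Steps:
B(m, E) = 2*m
S = -30 (S = 10*(-3) = -30)
w(v) = -30
(-16 - w(12))/B(-15, -30) = (-16 - 1*(-30))/((2*(-15))) = (-16 + 30)/(-30) = 14*(-1/30) = -7/15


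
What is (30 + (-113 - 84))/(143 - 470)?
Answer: 167/327 ≈ 0.51070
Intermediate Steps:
(30 + (-113 - 84))/(143 - 470) = (30 - 197)/(-327) = -167*(-1/327) = 167/327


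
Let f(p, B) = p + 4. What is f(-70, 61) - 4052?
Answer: -4118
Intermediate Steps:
f(p, B) = 4 + p
f(-70, 61) - 4052 = (4 - 70) - 4052 = -66 - 4052 = -4118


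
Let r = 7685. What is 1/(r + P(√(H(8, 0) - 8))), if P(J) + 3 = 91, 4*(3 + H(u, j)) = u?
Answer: 1/7773 ≈ 0.00012865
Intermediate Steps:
H(u, j) = -3 + u/4
P(J) = 88 (P(J) = -3 + 91 = 88)
1/(r + P(√(H(8, 0) - 8))) = 1/(7685 + 88) = 1/7773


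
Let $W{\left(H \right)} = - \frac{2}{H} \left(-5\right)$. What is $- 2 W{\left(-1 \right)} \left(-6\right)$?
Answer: $-120$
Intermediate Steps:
$W{\left(H \right)} = \frac{10}{H}$
$- 2 W{\left(-1 \right)} \left(-6\right) = - 2 \frac{10}{-1} \left(-6\right) = - 2 \cdot 10 \left(-1\right) \left(-6\right) = \left(-2\right) \left(-10\right) \left(-6\right) = 20 \left(-6\right) = -120$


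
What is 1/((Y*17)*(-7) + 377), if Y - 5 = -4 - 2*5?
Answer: 1/1448 ≈ 0.00069061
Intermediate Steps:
Y = -9 (Y = 5 + (-4 - 2*5) = 5 + (-4 - 10) = 5 - 14 = -9)
1/((Y*17)*(-7) + 377) = 1/(-9*17*(-7) + 377) = 1/(-153*(-7) + 377) = 1/(1071 + 377) = 1/1448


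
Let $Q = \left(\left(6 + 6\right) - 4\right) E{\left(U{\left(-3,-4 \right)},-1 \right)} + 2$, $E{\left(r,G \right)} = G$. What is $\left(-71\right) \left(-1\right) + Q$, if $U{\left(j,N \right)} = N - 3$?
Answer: $65$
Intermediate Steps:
$U{\left(j,N \right)} = -3 + N$
$Q = -6$ ($Q = \left(\left(6 + 6\right) - 4\right) \left(-1\right) + 2 = \left(12 - 4\right) \left(-1\right) + 2 = 8 \left(-1\right) + 2 = -8 + 2 = -6$)
$\left(-71\right) \left(-1\right) + Q = \left(-71\right) \left(-1\right) - 6 = 71 - 6 = 65$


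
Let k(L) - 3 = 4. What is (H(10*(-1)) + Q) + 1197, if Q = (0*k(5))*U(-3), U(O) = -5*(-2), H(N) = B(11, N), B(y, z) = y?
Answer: 1208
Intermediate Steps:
k(L) = 7 (k(L) = 3 + 4 = 7)
H(N) = 11
U(O) = 10
Q = 0 (Q = (0*7)*10 = 0*10 = 0)
(H(10*(-1)) + Q) + 1197 = (11 + 0) + 1197 = 11 + 1197 = 1208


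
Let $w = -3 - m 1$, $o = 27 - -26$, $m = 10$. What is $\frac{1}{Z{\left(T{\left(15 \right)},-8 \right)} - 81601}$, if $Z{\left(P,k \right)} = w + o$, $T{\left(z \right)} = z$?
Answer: $- \frac{1}{81561} \approx -1.2261 \cdot 10^{-5}$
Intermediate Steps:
$o = 53$ ($o = 27 + 26 = 53$)
$w = -13$ ($w = -3 - 10 \cdot 1 = -3 - 10 = -13$)
$Z{\left(P,k \right)} = 40$ ($Z{\left(P,k \right)} = -13 + 53 = 40$)
$\frac{1}{Z{\left(T{\left(15 \right)},-8 \right)} - 81601} = \frac{1}{40 - 81601} = \frac{1}{-81561} = - \frac{1}{81561}$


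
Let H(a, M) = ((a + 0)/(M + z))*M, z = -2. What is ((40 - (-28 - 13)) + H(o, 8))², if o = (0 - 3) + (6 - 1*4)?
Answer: 57121/9 ≈ 6346.8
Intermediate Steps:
o = -1 (o = -3 + (6 - 4) = -3 + 2 = -1)
H(a, M) = M*a/(-2 + M) (H(a, M) = ((a + 0)/(M - 2))*M = (a/(-2 + M))*M = M*a/(-2 + M))
((40 - (-28 - 13)) + H(o, 8))² = ((40 - (-28 - 13)) + 8*(-1)/(-2 + 8))² = ((40 - 1*(-41)) + 8*(-1)/6)² = ((40 + 41) + 8*(-1)*(⅙))² = (81 - 4/3)² = (239/3)² = 57121/9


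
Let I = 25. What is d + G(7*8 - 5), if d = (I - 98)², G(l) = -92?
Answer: 5237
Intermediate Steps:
d = 5329 (d = (25 - 98)² = (-73)² = 5329)
d + G(7*8 - 5) = 5329 - 92 = 5237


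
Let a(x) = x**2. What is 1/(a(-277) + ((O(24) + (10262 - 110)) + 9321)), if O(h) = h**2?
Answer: 1/96778 ≈ 1.0333e-5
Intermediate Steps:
1/(a(-277) + ((O(24) + (10262 - 110)) + 9321)) = 1/((-277)**2 + ((24**2 + (10262 - 110)) + 9321)) = 1/(76729 + ((576 + 10152) + 9321)) = 1/(76729 + (10728 + 9321)) = 1/(76729 + 20049) = 1/96778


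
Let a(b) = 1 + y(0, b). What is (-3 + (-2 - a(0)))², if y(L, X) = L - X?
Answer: 36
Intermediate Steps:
a(b) = 1 - b (a(b) = 1 + (0 - b) = 1 - b)
(-3 + (-2 - a(0)))² = (-3 + (-2 - (1 - 1*0)))² = (-3 + (-2 - (1 + 0)))² = (-3 + (-2 - 1*1))² = (-3 + (-2 - 1))² = (-3 - 3)² = (-6)² = 36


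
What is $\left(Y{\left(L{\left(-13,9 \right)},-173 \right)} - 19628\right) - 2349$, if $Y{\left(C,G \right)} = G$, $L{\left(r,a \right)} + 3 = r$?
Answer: $-22150$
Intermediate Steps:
$L{\left(r,a \right)} = -3 + r$
$\left(Y{\left(L{\left(-13,9 \right)},-173 \right)} - 19628\right) - 2349 = \left(-173 - 19628\right) - 2349 = -19801 - 2349 = -22150$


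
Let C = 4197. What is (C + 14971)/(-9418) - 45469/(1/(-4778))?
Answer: 1023034393754/4709 ≈ 2.1725e+8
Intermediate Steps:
(C + 14971)/(-9418) - 45469/(1/(-4778)) = (4197 + 14971)/(-9418) - 45469/(1/(-4778)) = 19168*(-1/9418) - 45469/(-1/4778) = -9584/4709 - 45469*(-4778) = -9584/4709 + 217250882 = 1023034393754/4709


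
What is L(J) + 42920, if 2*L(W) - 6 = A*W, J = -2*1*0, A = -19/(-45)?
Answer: 42923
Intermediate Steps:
A = 19/45 (A = -19*(-1/45) = 19/45 ≈ 0.42222)
J = 0 (J = -2*0 = 0)
L(W) = 3 + 19*W/90 (L(W) = 3 + (19*W/45)/2 = 3 + 19*W/90)
L(J) + 42920 = (3 + (19/90)*0) + 42920 = (3 + 0) + 42920 = 3 + 42920 = 42923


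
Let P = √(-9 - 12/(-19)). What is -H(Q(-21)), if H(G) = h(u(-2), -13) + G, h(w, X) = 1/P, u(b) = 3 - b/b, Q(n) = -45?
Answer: 45 + I*√3021/159 ≈ 45.0 + 0.34568*I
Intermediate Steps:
u(b) = 2 (u(b) = 3 - 1*1 = 3 - 1 = 2)
P = I*√3021/19 (P = √(-9 - 12*(-1/19)) = √(-9 + 12/19) = √(-159/19) = I*√3021/19 ≈ 2.8928*I)
h(w, X) = -I*√3021/159 (h(w, X) = 1/(I*√3021/19) = -I*√3021/159)
H(G) = G - I*√3021/159 (H(G) = -I*√3021/159 + G = G - I*√3021/159)
-H(Q(-21)) = -(-45 - I*√3021/159) = 45 + I*√3021/159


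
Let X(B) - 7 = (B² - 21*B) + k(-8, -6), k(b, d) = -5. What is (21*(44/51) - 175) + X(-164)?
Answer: 513147/17 ≈ 30185.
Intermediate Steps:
X(B) = 2 + B² - 21*B (X(B) = 7 + ((B² - 21*B) - 5) = 7 + (-5 + B² - 21*B) = 2 + B² - 21*B)
(21*(44/51) - 175) + X(-164) = (21*(44/51) - 175) + (2 + (-164)² - 21*(-164)) = (21*(44*(1/51)) - 175) + (2 + 26896 + 3444) = (21*(44/51) - 175) + 30342 = (308/17 - 175) + 30342 = -2667/17 + 30342 = 513147/17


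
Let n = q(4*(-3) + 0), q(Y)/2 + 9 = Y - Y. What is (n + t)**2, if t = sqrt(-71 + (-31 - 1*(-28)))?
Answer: (18 - I*sqrt(74))**2 ≈ 250.0 - 309.68*I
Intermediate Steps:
q(Y) = -18 (q(Y) = -18 + 2*(Y - Y) = -18 + 2*0 = -18 + 0 = -18)
t = I*sqrt(74) (t = sqrt(-71 + (-31 + 28)) = sqrt(-71 - 3) = sqrt(-74) = I*sqrt(74) ≈ 8.6023*I)
n = -18
(n + t)**2 = (-18 + I*sqrt(74))**2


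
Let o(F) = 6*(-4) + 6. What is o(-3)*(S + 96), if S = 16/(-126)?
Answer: -12080/7 ≈ -1725.7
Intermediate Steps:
S = -8/63 (S = 16*(-1/126) = -8/63 ≈ -0.12698)
o(F) = -18 (o(F) = -24 + 6 = -18)
o(-3)*(S + 96) = -18*(-8/63 + 96) = -18*6040/63 = -12080/7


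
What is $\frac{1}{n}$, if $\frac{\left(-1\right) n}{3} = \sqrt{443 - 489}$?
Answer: $\frac{i \sqrt{46}}{138} \approx 0.049147 i$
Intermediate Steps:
$n = - 3 i \sqrt{46}$ ($n = - 3 \sqrt{443 - 489} = - 3 \sqrt{-46} = - 3 i \sqrt{46} \approx - 20.347 i$)
$\frac{1}{n} = \frac{1}{\left(-3\right) i \sqrt{46}} = \frac{i \sqrt{46}}{138}$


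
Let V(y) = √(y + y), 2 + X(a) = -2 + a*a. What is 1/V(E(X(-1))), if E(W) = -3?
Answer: -I*√6/6 ≈ -0.40825*I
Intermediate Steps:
X(a) = -4 + a² (X(a) = -2 + (-2 + a*a) = -2 + (-2 + a²) = -4 + a²)
V(y) = √2*√y (V(y) = √(2*y) = √2*√y)
1/V(E(X(-1))) = 1/(√2*√(-3)) = 1/(√2*(I*√3)) = 1/(I*√6) = -I*√6/6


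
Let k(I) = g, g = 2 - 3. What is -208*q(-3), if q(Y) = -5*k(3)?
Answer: -1040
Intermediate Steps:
g = -1
k(I) = -1
q(Y) = 5 (q(Y) = -5*(-1) = 5)
-208*q(-3) = -208*5 = -1040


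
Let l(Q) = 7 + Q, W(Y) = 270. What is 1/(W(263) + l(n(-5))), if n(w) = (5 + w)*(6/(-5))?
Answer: 1/277 ≈ 0.0036101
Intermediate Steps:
n(w) = -6 - 6*w/5 (n(w) = (5 + w)*(6*(-1/5)) = (5 + w)*(-6/5) = -6 - 6*w/5)
1/(W(263) + l(n(-5))) = 1/(270 + (7 + (-6 - 6/5*(-5)))) = 1/(270 + (7 + (-6 + 6))) = 1/(270 + (7 + 0)) = 1/(270 + 7) = 1/277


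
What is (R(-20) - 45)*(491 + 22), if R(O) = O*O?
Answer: 182115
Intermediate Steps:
R(O) = O²
(R(-20) - 45)*(491 + 22) = ((-20)² - 45)*(491 + 22) = (400 - 45)*513 = 355*513 = 182115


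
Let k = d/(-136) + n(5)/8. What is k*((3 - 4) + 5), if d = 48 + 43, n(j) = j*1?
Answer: -3/17 ≈ -0.17647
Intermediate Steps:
n(j) = j
d = 91
k = -3/68 (k = 91/(-136) + 5/8 = 91*(-1/136) + 5*(1/8) = -91/136 + 5/8 = -3/68 ≈ -0.044118)
k*((3 - 4) + 5) = -3*((3 - 4) + 5)/68 = -3*(-1 + 5)/68 = -3/68*4 = -3/17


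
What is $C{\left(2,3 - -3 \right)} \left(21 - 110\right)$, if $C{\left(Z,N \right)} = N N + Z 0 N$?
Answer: $-3204$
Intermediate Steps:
$C{\left(Z,N \right)} = N^{2}$ ($C{\left(Z,N \right)} = N^{2} + 0 N = N^{2} + 0 = N^{2}$)
$C{\left(2,3 - -3 \right)} \left(21 - 110\right) = \left(3 - -3\right)^{2} \left(21 - 110\right) = \left(3 + 3\right)^{2} \left(-89\right) = 6^{2} \left(-89\right) = 36 \left(-89\right) = -3204$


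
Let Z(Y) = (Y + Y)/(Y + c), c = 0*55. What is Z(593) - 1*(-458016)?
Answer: 458018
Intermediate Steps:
c = 0
Z(Y) = 2 (Z(Y) = (Y + Y)/(Y + 0) = (2*Y)/Y = 2)
Z(593) - 1*(-458016) = 2 - 1*(-458016) = 2 + 458016 = 458018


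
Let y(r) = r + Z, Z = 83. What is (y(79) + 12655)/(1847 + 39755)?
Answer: 12817/41602 ≈ 0.30809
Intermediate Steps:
y(r) = 83 + r (y(r) = r + 83 = 83 + r)
(y(79) + 12655)/(1847 + 39755) = ((83 + 79) + 12655)/(1847 + 39755) = (162 + 12655)/41602 = 12817*(1/41602) = 12817/41602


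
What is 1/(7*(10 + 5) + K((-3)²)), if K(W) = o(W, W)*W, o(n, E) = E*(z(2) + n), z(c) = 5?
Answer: 1/1239 ≈ 0.00080710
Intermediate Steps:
o(n, E) = E*(5 + n)
K(W) = W²*(5 + W) (K(W) = (W*(5 + W))*W = W²*(5 + W))
1/(7*(10 + 5) + K((-3)²)) = 1/(7*(10 + 5) + ((-3)²)²*(5 + (-3)²)) = 1/(7*15 + 9²*(5 + 9)) = 1/(105 + 81*14) = 1/(105 + 1134) = 1/1239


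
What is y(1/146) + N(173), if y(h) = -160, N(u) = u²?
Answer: 29769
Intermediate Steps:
y(1/146) + N(173) = -160 + 173² = -160 + 29929 = 29769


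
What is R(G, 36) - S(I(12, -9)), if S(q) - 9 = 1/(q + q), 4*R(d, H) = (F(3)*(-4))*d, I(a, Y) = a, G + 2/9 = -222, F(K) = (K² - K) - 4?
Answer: 31349/72 ≈ 435.40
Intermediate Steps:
F(K) = -4 + K² - K
G = -2000/9 (G = -2/9 - 222 = -2000/9 ≈ -222.22)
R(d, H) = -2*d (R(d, H) = (((-4 + 3² - 1*3)*(-4))*d)/4 = (((-4 + 9 - 3)*(-4))*d)/4 = ((2*(-4))*d)/4 = (-8*d)/4 = -2*d)
S(q) = 9 + 1/(2*q) (S(q) = 9 + 1/(q + q) = 9 + 1/(2*q))
R(G, 36) - S(I(12, -9)) = -2*(-2000/9) - (9 + (½)/12) = 4000/9 - (9 + (½)*(1/12)) = 4000/9 - (9 + 1/24) = 4000/9 - 1*217/24 = 4000/9 - 217/24 = 31349/72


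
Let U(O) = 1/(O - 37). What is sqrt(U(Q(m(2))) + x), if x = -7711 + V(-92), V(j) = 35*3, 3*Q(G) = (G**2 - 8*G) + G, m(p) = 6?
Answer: I*sqrt(11568765)/39 ≈ 87.213*I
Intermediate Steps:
Q(G) = -7*G/3 + G**2/3 (Q(G) = ((G**2 - 8*G) + G)/3 = (G**2 - 7*G)/3 = -7*G/3 + G**2/3)
V(j) = 105
x = -7606 (x = -7711 + 105 = -7606)
U(O) = 1/(-37 + O)
sqrt(U(Q(m(2))) + x) = sqrt(1/(-37 + (1/3)*6*(-7 + 6)) - 7606) = sqrt(1/(-37 + (1/3)*6*(-1)) - 7606) = sqrt(1/(-37 - 2) - 7606) = sqrt(1/(-39) - 7606) = sqrt(-1/39 - 7606) = sqrt(-296635/39) = I*sqrt(11568765)/39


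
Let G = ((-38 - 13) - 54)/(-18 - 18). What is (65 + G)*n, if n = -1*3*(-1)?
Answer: 815/4 ≈ 203.75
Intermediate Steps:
n = 3 (n = -3*(-1) = 3)
G = 35/12 (G = (-51 - 54)/(-36) = -105*(-1/36) = 35/12 ≈ 2.9167)
(65 + G)*n = (65 + 35/12)*3 = (815/12)*3 = 815/4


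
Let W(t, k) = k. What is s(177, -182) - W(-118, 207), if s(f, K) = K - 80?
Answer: -469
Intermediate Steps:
s(f, K) = -80 + K
s(177, -182) - W(-118, 207) = (-80 - 182) - 1*207 = -262 - 207 = -469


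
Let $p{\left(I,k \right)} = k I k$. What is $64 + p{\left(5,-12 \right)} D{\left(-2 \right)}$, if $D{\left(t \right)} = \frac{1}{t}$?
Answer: $-296$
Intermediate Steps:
$p{\left(I,k \right)} = I k^{2}$ ($p{\left(I,k \right)} = I k k = I k^{2}$)
$64 + p{\left(5,-12 \right)} D{\left(-2 \right)} = 64 + \frac{5 \left(-12\right)^{2}}{-2} = 64 + 5 \cdot 144 \left(- \frac{1}{2}\right) = 64 + 720 \left(- \frac{1}{2}\right) = 64 - 360 = -296$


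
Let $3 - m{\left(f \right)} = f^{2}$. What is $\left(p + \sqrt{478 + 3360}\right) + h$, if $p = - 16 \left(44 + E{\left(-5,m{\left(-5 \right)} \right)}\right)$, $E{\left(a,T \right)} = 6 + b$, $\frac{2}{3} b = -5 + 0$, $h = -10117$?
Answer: $-10797 + \sqrt{3838} \approx -10735.0$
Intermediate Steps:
$b = - \frac{15}{2}$ ($b = \frac{3 \left(-5 + 0\right)}{2} = \frac{3}{2} \left(-5\right) = - \frac{15}{2} \approx -7.5$)
$m{\left(f \right)} = 3 - f^{2}$
$E{\left(a,T \right)} = - \frac{3}{2}$ ($E{\left(a,T \right)} = 6 - \frac{15}{2} = - \frac{3}{2}$)
$p = -680$ ($p = - 16 \left(44 - \frac{3}{2}\right) = \left(-16\right) \frac{85}{2} = -680$)
$\left(p + \sqrt{478 + 3360}\right) + h = \left(-680 + \sqrt{478 + 3360}\right) - 10117 = \left(-680 + \sqrt{3838}\right) - 10117 = -10797 + \sqrt{3838}$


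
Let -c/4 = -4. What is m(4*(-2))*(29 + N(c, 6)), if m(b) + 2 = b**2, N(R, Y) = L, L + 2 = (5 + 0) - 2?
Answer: 1860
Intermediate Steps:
c = 16 (c = -4*(-4) = 16)
L = 1 (L = -2 + ((5 + 0) - 2) = -2 + (5 - 2) = -2 + 3 = 1)
N(R, Y) = 1
m(b) = -2 + b**2
m(4*(-2))*(29 + N(c, 6)) = (-2 + (4*(-2))**2)*(29 + 1) = (-2 + (-8)**2)*30 = (-2 + 64)*30 = 62*30 = 1860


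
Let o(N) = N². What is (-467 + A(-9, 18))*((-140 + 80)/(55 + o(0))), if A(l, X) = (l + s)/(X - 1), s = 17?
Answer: 8652/17 ≈ 508.94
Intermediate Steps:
A(l, X) = (17 + l)/(-1 + X) (A(l, X) = (l + 17)/(X - 1) = (17 + l)/(-1 + X))
(-467 + A(-9, 18))*((-140 + 80)/(55 + o(0))) = (-467 + (17 - 9)/(-1 + 18))*((-140 + 80)/(55 + 0²)) = (-467 + 8/17)*(-60/(55 + 0)) = (-467 + (1/17)*8)*(-60/55) = (-467 + 8/17)*(-60*1/55) = -7931/17*(-12/11) = 8652/17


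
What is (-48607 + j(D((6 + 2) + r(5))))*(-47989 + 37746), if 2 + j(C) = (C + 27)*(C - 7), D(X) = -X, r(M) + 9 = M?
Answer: 500493466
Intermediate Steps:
r(M) = -9 + M
j(C) = -2 + (-7 + C)*(27 + C) (j(C) = -2 + (C + 27)*(C - 7) = -2 + (27 + C)*(-7 + C) = -2 + (-7 + C)*(27 + C))
(-48607 + j(D((6 + 2) + r(5))))*(-47989 + 37746) = (-48607 + (-191 + (-((6 + 2) + (-9 + 5)))² + 20*(-((6 + 2) + (-9 + 5)))))*(-47989 + 37746) = (-48607 + (-191 + (-(8 - 4))² + 20*(-(8 - 4))))*(-10243) = (-48607 + (-191 + (-1*4)² + 20*(-1*4)))*(-10243) = (-48607 + (-191 + (-4)² + 20*(-4)))*(-10243) = (-48607 + (-191 + 16 - 80))*(-10243) = (-48607 - 255)*(-10243) = -48862*(-10243) = 500493466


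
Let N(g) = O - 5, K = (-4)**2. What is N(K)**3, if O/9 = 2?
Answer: 2197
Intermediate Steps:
O = 18 (O = 9*2 = 18)
K = 16
N(g) = 13 (N(g) = 18 - 5 = 13)
N(K)**3 = 13**3 = 2197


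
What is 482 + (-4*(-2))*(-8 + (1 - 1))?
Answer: 418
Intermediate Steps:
482 + (-4*(-2))*(-8 + (1 - 1)) = 482 + 8*(-8 + 0) = 482 + 8*(-8) = 482 - 64 = 418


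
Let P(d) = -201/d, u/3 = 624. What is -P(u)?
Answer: 67/624 ≈ 0.10737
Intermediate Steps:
u = 1872 (u = 3*624 = 1872)
-P(u) = -(-201)/1872 = -1*(-67/624) = 67/624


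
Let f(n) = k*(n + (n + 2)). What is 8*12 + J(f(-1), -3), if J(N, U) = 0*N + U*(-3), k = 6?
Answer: 105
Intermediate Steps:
f(n) = 12 + 12*n (f(n) = 6*(n + (n + 2)) = 6*(n + (2 + n)) = 6*(2 + 2*n) = 12 + 12*n)
J(N, U) = -3*U (J(N, U) = 0 - 3*U = -3*U)
8*12 + J(f(-1), -3) = 8*12 - 3*(-3) = 96 + 9 = 105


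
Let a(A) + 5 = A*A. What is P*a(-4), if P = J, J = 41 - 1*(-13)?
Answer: 594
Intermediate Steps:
a(A) = -5 + A**2 (a(A) = -5 + A*A = -5 + A**2)
J = 54 (J = 41 + 13 = 54)
P = 54
P*a(-4) = 54*(-5 + (-4)**2) = 54*(-5 + 16) = 54*11 = 594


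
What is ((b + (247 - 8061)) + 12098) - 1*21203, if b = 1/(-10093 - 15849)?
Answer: -438912699/25942 ≈ -16919.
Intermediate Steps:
b = -1/25942 (b = 1/(-25942) = -1/25942 ≈ -3.8548e-5)
((b + (247 - 8061)) + 12098) - 1*21203 = ((-1/25942 + (247 - 8061)) + 12098) - 1*21203 = ((-1/25942 - 7814) + 12098) - 21203 = (-202710789/25942 + 12098) - 21203 = 111135527/25942 - 21203 = -438912699/25942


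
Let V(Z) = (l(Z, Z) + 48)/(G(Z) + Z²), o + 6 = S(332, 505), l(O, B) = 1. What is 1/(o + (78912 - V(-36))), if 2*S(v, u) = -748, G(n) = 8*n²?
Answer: 11664/915997199 ≈ 1.2734e-5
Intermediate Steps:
S(v, u) = -374 (S(v, u) = (½)*(-748) = -374)
o = -380 (o = -6 - 374 = -380)
V(Z) = 49/(9*Z²) (V(Z) = (1 + 48)/(8*Z² + Z²) = 49/((9*Z²)) = 49*(1/(9*Z²)) = 49/(9*Z²))
1/(o + (78912 - V(-36))) = 1/(-380 + (78912 - 49/(9*(-36)²))) = 1/(-380 + (78912 - 49/(9*1296))) = 1/(-380 + (78912 - 1*49/11664)) = 1/(-380 + (78912 - 49/11664)) = 1/(-380 + 920429519/11664) = 1/(915997199/11664) = 11664/915997199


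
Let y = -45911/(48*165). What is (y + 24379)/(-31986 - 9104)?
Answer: -193035769/325432800 ≈ -0.59317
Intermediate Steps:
y = -45911/7920 ≈ -5.7968
(y + 24379)/(-31986 - 9104) = (-45911/7920 + 24379)/(-31986 - 9104) = (193035769/7920)/(-41090) = (193035769/7920)*(-1/41090) = -193035769/325432800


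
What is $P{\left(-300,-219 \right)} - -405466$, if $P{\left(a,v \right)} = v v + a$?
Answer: $453127$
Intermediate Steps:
$P{\left(a,v \right)} = a + v^{2}$ ($P{\left(a,v \right)} = v^{2} + a = a + v^{2}$)
$P{\left(-300,-219 \right)} - -405466 = \left(-300 + \left(-219\right)^{2}\right) - -405466 = \left(-300 + 47961\right) + 405466 = 47661 + 405466 = 453127$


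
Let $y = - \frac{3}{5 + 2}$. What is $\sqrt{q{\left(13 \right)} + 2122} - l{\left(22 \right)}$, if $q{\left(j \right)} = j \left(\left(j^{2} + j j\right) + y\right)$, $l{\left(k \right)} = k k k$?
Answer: $-10648 + \frac{\sqrt{319011}}{7} \approx -10567.0$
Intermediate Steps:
$y = - \frac{3}{7} \approx -0.42857$
$l{\left(k \right)} = k^{3}$ ($l{\left(k \right)} = k^{2} k = k^{3}$)
$q{\left(j \right)} = j \left(- \frac{3}{7} + 2 j^{2}\right)$ ($q{\left(j \right)} = j \left(\left(j^{2} + j j\right) - \frac{3}{7}\right) = j \left(\left(j^{2} + j^{2}\right) - \frac{3}{7}\right) = j \left(2 j^{2} - \frac{3}{7}\right) = j \left(- \frac{3}{7} + 2 j^{2}\right)$)
$\sqrt{q{\left(13 \right)} + 2122} - l{\left(22 \right)} = \sqrt{\frac{1}{7} \cdot 13 \left(-3 + 14 \cdot 13^{2}\right) + 2122} - 22^{3} = \sqrt{\frac{1}{7} \cdot 13 \left(-3 + 14 \cdot 169\right) + 2122} - 10648 = \sqrt{\frac{1}{7} \cdot 13 \left(-3 + 2366\right) + 2122} - 10648 = \sqrt{\frac{1}{7} \cdot 13 \cdot 2363 + 2122} - 10648 = \sqrt{\frac{30719}{7} + 2122} - 10648 = \sqrt{\frac{45573}{7}} - 10648 = \frac{\sqrt{319011}}{7} - 10648 = -10648 + \frac{\sqrt{319011}}{7}$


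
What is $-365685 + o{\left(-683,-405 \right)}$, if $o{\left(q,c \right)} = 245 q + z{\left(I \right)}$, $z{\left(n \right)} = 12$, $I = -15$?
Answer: $-533008$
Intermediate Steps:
$o{\left(q,c \right)} = 12 + 245 q$ ($o{\left(q,c \right)} = 245 q + 12 = 12 + 245 q$)
$-365685 + o{\left(-683,-405 \right)} = -365685 + \left(12 + 245 \left(-683\right)\right) = -365685 + \left(12 - 167335\right) = -365685 - 167323 = -533008$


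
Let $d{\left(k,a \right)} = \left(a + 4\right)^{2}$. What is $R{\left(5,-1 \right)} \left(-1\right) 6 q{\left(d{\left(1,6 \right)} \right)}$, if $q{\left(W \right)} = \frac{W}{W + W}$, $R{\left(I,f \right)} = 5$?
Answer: $-15$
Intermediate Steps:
$d{\left(k,a \right)} = \left(4 + a\right)^{2}$
$q{\left(W \right)} = \frac{1}{2}$ ($q{\left(W \right)} = \frac{W}{2 W} = \frac{1}{2 W} W = \frac{1}{2}$)
$R{\left(5,-1 \right)} \left(-1\right) 6 q{\left(d{\left(1,6 \right)} \right)} = 5 \left(-1\right) 6 \cdot \frac{1}{2} = \left(-5\right) 6 \cdot \frac{1}{2} = \left(-30\right) \frac{1}{2} = -15$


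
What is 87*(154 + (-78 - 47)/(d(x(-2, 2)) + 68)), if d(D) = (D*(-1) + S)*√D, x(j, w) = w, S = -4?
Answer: 15062049/1138 - 32625*√2/2276 ≈ 13215.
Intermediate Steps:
d(D) = √D*(-4 - D) (d(D) = (D*(-1) - 4)*√D = (-D - 4)*√D = (-4 - D)*√D = √D*(-4 - D))
87*(154 + (-78 - 47)/(d(x(-2, 2)) + 68)) = 87*(154 + (-78 - 47)/(√2*(-4 - 1*2) + 68)) = 87*(154 - 125/(√2*(-4 - 2) + 68)) = 87*(154 - 125/(√2*(-6) + 68)) = 87*(154 - 125/(-6*√2 + 68)) = 87*(154 - 125/(68 - 6*√2)) = 13398 - 10875/(68 - 6*√2)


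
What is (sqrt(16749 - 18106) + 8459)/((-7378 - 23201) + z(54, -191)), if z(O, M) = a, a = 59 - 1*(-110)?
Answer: -8459/30410 - I*sqrt(1357)/30410 ≈ -0.27816 - 0.0012114*I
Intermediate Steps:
a = 169 (a = 59 + 110 = 169)
z(O, M) = 169
(sqrt(16749 - 18106) + 8459)/((-7378 - 23201) + z(54, -191)) = (sqrt(16749 - 18106) + 8459)/((-7378 - 23201) + 169) = (sqrt(-1357) + 8459)/(-30579 + 169) = (I*sqrt(1357) + 8459)/(-30410) = (8459 + I*sqrt(1357))*(-1/30410) = -8459/30410 - I*sqrt(1357)/30410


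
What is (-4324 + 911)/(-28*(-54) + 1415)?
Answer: -3413/2927 ≈ -1.1660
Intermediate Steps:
(-4324 + 911)/(-28*(-54) + 1415) = -3413/(1512 + 1415) = -3413/2927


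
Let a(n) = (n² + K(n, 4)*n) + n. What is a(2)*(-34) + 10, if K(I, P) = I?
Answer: -330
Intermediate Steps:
a(n) = n + 2*n² (a(n) = (n² + n*n) + n = (n² + n²) + n = 2*n² + n = n + 2*n²)
a(2)*(-34) + 10 = (2*(1 + 2*2))*(-34) + 10 = (2*(1 + 4))*(-34) + 10 = (2*5)*(-34) + 10 = 10*(-34) + 10 = -340 + 10 = -330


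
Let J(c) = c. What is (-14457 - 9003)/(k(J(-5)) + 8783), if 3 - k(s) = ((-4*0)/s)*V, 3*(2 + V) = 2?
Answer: -510/191 ≈ -2.6702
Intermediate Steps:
V = -4/3 (V = -2 + (⅓)*2 = -2 + ⅔ = -4/3 ≈ -1.3333)
k(s) = 3 (k(s) = 3 - (-4*0)/s*(-4)/3 = 3 - 0/s*(-4)/3 = 3 - 0*(-4)/3 = 3 - 1*0 = 3 + 0 = 3)
(-14457 - 9003)/(k(J(-5)) + 8783) = (-14457 - 9003)/(3 + 8783) = -23460/8786 = -23460*1/8786 = -510/191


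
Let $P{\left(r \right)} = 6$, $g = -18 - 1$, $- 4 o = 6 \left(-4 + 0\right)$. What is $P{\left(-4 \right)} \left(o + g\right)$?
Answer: $-78$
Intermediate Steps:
$o = 6$ ($o = - \frac{6 \left(-4 + 0\right)}{4} = - \frac{6 \left(-4\right)}{4} = \left(- \frac{1}{4}\right) \left(-24\right) = 6$)
$g = -19$ ($g = -18 - 1 = -19$)
$P{\left(-4 \right)} \left(o + g\right) = 6 \left(6 - 19\right) = 6 \left(-13\right) = -78$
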